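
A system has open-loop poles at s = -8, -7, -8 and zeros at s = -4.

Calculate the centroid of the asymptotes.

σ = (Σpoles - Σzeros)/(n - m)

σ = (Σpoles - Σzeros)/(n - m) = (-23 - (-4))/(3 - 1) = -19/2 = -9.5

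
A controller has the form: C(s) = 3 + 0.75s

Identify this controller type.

This is a Proportional-Derivative (PD) controller.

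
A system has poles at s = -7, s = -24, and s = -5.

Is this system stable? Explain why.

All poles are in the left half-plane. System is stable.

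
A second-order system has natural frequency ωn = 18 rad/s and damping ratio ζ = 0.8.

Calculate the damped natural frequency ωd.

ωd = ωn√(1 - ζ²) = 18√(1 - 0.8²) = 10.8 rad/s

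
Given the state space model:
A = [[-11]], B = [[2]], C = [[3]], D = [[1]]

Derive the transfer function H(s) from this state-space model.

(sI - A)⁻¹ = 1/(s + 11). H(s) = 3×2/(s + 11) + 1 = (s + 17)/(s + 11).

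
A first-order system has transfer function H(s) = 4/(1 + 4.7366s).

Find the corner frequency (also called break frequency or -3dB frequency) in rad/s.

Corner frequency = 1/τ = 1/4.7366 = 0.211 rad/s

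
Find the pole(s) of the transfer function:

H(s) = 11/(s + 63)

Pole is where denominator = 0: s + 63 = 0, so s = -63.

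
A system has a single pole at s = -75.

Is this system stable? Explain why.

Pole at s = -75 is in the left half-plane. Stable.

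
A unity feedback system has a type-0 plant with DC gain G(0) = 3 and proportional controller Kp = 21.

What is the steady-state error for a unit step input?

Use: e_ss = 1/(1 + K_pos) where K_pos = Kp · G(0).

K_pos = Kp · G(0) = 21 × 3 = 63. e_ss = 1/(1 + 63) = 0.015625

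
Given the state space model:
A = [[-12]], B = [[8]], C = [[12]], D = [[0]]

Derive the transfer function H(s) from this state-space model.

(sI - A)⁻¹ = 1/(s + 12). H(s) = 12 × 8/(s + 12) + 0 = 96/(s + 12).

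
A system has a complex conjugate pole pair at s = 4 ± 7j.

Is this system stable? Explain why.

Real part of poles is 4 (> 0, right half-plane). Unstable.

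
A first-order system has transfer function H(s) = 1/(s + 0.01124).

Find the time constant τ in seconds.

For H(s) = 1/(s + 1/τ), the pole is at -1/τ = -0.01124, so τ = 1/0.01124 = 88.97 s.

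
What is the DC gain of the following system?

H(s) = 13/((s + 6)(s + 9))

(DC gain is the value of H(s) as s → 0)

DC gain = H(0) = 13/(6 × 9) = 13/54 = 0.2407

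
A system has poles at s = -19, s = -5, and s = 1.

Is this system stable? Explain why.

Pole(s) at s = 1 are not in the left half-plane. System is unstable.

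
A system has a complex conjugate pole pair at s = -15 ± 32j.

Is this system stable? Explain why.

Real part of poles is -15 (< 0, left half-plane). Stable.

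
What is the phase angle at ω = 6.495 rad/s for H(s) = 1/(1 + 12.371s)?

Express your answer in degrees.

Phase = -arctan(ωτ) = -arctan(6.495 × 12.371) = -89.3°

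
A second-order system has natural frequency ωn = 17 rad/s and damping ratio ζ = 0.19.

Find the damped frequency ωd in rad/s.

ωd = ωn√(1 - ζ²) = 17√(1 - 0.19²) = 16.69 rad/s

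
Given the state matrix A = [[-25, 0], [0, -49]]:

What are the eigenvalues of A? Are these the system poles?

For diagonal matrix, eigenvalues are diagonal entries: λ₁ = -25, λ₂ = -49. Eigenvalues of A = system poles.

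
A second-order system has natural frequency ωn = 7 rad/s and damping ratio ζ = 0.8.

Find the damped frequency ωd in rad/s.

ωd = ωn√(1 - ζ²) = 7√(1 - 0.8²) = 4.2 rad/s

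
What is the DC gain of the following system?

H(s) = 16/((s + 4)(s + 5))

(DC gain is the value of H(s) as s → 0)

DC gain = H(0) = 16/(4 × 5) = 16/20 = 0.8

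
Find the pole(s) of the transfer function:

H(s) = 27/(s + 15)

Pole is where denominator = 0: s + 15 = 0, so s = -15.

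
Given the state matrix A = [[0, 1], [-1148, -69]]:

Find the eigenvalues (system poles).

det(A - λI) = λ² - (-69)λ + 1148 = (λ - (-28))(λ - (-41)). Eigenvalues: -28, -41.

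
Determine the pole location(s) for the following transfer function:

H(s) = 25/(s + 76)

Pole is where denominator = 0: s + 76 = 0, so s = -76.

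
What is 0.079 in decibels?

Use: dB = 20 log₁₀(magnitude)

dB = 20 log₁₀(0.079) = -22.0 dB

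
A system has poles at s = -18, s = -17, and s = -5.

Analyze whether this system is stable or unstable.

All poles are in the left half-plane. System is stable.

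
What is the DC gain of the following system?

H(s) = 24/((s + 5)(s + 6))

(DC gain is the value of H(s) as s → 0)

DC gain = H(0) = 24/(5 × 6) = 24/30 = 0.8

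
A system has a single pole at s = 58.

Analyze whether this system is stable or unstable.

Pole at s = 58 is in the right half-plane. Unstable.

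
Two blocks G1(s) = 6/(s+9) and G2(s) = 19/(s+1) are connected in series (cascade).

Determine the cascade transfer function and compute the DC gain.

Series: multiply transfer functions. G_eq = 6/(s+9) × 19/(s+1) = 114/((s+9)(s+1)). DC gain = 114/(9×1) = 12.6667.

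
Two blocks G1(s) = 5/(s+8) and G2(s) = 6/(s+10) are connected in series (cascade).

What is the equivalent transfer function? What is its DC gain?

Series: multiply transfer functions. G_eq = 5/(s+8) × 6/(s+10) = 30/((s+8)(s+10)). DC gain = 30/(8×10) = 0.375.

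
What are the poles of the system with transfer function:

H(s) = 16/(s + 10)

Pole is where denominator = 0: s + 10 = 0, so s = -10.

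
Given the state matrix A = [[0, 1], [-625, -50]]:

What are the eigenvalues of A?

det(A - λI) = λ² - (-50)λ + 625 = (λ - (-25))(λ - (-25)). Eigenvalues: -25, -25.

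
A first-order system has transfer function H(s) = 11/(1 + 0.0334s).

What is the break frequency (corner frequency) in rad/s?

Corner frequency = 1/τ = 1/0.0334 = 29.94 rad/s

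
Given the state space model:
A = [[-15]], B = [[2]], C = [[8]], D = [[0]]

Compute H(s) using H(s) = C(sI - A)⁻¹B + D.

(sI - A)⁻¹ = 1/(s + 15). H(s) = 8 × 2/(s + 15) + 0 = 16/(s + 15).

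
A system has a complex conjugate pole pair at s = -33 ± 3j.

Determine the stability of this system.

Real part of poles is -33 (< 0, left half-plane). Stable.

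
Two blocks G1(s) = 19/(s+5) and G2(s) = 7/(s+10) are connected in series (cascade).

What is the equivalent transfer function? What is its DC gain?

Series: multiply transfer functions. G_eq = 19/(s+5) × 7/(s+10) = 133/((s+5)(s+10)). DC gain = 133/(5×10) = 2.66.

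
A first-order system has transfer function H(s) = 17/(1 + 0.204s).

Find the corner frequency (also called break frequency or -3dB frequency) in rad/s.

Corner frequency = 1/τ = 1/0.204 = 4.902 rad/s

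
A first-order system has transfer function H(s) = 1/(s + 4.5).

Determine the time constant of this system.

For H(s) = 1/(s + 1/τ), the pole is at -1/τ = -4.5, so τ = 1/4.5 = 0.2222 s.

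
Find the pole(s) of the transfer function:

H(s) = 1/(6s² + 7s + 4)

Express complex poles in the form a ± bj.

Discriminant = 7² - 4×6×4 = 49 - 96 = -47 < 0, so the poles are a complex conjugate pair s = (-7 ± j√47)/(2×6). Real part = -7/(2×6) = -7/12 ≈ -0.5833; imaginary part = ±√47/(2×6) ≈ 0.5713. Poles: s = -0.5833 ± 0.5713j.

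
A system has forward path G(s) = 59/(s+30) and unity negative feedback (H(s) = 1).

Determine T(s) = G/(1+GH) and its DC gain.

T(s) = G/(1+GH) = [59/(s+30)] / [1 + 59/(s+30)] = 59/(s+30+59) = 59/(s+89). DC gain = 59/89 = 0.6629.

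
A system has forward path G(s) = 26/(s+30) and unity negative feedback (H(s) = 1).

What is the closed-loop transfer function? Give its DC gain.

T(s) = G/(1+GH) = [26/(s+30)] / [1 + 26/(s+30)] = 26/(s+30+26) = 26/(s+56). DC gain = 26/56 = 0.4643.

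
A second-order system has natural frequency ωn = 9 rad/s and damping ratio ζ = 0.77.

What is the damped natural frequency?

ωd = ωn√(1 - ζ²) = 9√(1 - 0.77²) = 5.74 rad/s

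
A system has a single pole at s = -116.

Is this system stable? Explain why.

Pole at s = -116 is in the left half-plane. Stable.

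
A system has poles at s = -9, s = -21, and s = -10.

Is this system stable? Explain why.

All poles are in the left half-plane. System is stable.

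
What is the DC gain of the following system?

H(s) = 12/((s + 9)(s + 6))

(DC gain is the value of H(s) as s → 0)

DC gain = H(0) = 12/(9 × 6) = 12/54 = 0.2222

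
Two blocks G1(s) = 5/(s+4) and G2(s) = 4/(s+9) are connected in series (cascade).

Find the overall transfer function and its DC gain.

Series: multiply transfer functions. G_eq = 5/(s+4) × 4/(s+9) = 20/((s+4)(s+9)). DC gain = 20/(4×9) = 0.5556.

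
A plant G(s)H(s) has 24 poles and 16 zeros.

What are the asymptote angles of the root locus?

n - m = 24 - 16 = 8. Angles: θk = (2k + 1)·180°/8 = 22.5°, 67.5°, 112.5°, 157.5°, 202.5°, 247.5°, 292.5°, 337.5°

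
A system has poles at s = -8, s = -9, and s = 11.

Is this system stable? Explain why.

Pole(s) at s = 11 are not in the left half-plane. System is unstable.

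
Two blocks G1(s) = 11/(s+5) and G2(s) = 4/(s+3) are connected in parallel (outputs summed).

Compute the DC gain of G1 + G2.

Parallel: G_eq = G1 + G2. DC gain = G1(0) + G2(0) = 11/5 + 4/3 = 2.2 + 1.3333 = 3.5333.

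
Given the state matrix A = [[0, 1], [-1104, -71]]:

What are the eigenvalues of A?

det(A - λI) = λ² - (-71)λ + 1104 = (λ - (-23))(λ - (-48)). Eigenvalues: -23, -48.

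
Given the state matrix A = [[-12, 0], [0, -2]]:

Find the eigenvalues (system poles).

For diagonal matrix, eigenvalues are diagonal entries: λ₁ = -12, λ₂ = -2.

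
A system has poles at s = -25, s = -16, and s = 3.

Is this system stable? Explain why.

Pole(s) at s = 3 are not in the left half-plane. System is unstable.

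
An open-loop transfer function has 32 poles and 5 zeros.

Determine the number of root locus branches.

Root locus has n branches where n = number of poles = 32.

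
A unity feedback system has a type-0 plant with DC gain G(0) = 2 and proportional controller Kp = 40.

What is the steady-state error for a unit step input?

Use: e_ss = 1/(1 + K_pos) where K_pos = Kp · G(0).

K_pos = Kp · G(0) = 40 × 2 = 80. e_ss = 1/(1 + 80) = 0.0123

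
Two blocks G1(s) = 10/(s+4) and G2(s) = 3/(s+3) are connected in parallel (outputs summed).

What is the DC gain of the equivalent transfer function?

Parallel: G_eq = G1 + G2. DC gain = G1(0) + G2(0) = 10/4 + 3/3 = 2.5 + 1 = 3.5.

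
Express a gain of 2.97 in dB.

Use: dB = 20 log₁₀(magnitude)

dB = 20 log₁₀(2.97) = 9.5 dB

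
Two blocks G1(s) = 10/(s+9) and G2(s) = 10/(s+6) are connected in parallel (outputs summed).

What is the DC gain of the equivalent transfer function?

Parallel: G_eq = G1 + G2. DC gain = G1(0) + G2(0) = 10/9 + 10/6 = 1.1111 + 1.6667 = 2.7778.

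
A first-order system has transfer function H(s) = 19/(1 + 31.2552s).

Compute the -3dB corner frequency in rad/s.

Corner frequency = 1/τ = 1/31.2552 = 0.032 rad/s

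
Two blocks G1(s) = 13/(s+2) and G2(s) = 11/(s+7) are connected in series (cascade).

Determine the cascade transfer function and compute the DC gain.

Series: multiply transfer functions. G_eq = 13/(s+2) × 11/(s+7) = 143/((s+2)(s+7)). DC gain = 143/(2×7) = 10.2143.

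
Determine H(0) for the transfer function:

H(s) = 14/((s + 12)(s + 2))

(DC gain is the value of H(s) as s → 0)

DC gain = H(0) = 14/(12 × 2) = 14/24 = 0.5833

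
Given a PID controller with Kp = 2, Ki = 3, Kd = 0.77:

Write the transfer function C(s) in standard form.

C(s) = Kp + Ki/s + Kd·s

Substituting values: C(s) = 2 + 3/s + 0.77s = (0.77s² + 2s + 3)/s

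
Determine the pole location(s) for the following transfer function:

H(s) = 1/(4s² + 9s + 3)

Discriminant = 9² - 4×4×3 = 81 - 48 = 33 > 0, so two distinct real poles. Using quadratic formula: s = (-9 ± √33)/(2×4) = (-9 ± √33)/8, with √33 ≈ 5.7446. s₁ ≈ -0.4069, s₂ ≈ -1.8431. Poles: s₁ = -0.4069, s₂ = -1.8431.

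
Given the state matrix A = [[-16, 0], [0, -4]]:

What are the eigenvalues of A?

For diagonal matrix, eigenvalues are diagonal entries: λ₁ = -16, λ₂ = -4.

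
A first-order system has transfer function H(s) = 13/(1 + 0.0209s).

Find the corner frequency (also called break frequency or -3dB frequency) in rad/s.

Corner frequency = 1/τ = 1/0.0209 = 47.847 rad/s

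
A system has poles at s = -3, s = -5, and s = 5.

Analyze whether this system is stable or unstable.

Pole(s) at s = 5 are not in the left half-plane. System is unstable.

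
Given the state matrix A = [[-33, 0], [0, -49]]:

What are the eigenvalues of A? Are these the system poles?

For diagonal matrix, eigenvalues are diagonal entries: λ₁ = -33, λ₂ = -49. Eigenvalues of A = system poles.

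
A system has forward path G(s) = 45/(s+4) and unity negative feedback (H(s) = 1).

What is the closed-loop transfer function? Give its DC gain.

T(s) = G/(1+GH) = [45/(s+4)] / [1 + 45/(s+4)] = 45/(s+4+45) = 45/(s+49). DC gain = 45/49 = 0.9184.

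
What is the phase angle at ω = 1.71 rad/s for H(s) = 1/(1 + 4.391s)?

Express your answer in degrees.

Phase = -arctan(ωτ) = -arctan(1.71 × 4.391) = -82.4°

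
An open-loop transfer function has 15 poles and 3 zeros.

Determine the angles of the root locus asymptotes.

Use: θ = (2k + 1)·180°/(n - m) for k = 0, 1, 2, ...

n - m = 15 - 3 = 12. Angles: θk = (2k + 1)·180°/12 = 15°, 45°, 75°, 105°, 135°, 165°, 195°, 225°, 255°, 285°, 315°, 345°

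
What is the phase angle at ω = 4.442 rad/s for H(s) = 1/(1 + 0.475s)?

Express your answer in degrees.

Phase = -arctan(ωτ) = -arctan(4.442 × 0.475) = -64.6°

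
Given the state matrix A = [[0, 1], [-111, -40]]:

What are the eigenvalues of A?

det(A - λI) = λ² - (-40)λ + 111 = (λ - (-37))(λ - (-3)). Eigenvalues: -37, -3.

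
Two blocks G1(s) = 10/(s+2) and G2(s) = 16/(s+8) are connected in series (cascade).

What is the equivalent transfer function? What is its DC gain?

Series: multiply transfer functions. G_eq = 10/(s+2) × 16/(s+8) = 160/((s+2)(s+8)). DC gain = 160/(2×8) = 10.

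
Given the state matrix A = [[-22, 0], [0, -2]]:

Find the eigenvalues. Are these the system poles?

For diagonal matrix, eigenvalues are diagonal entries: λ₁ = -22, λ₂ = -2. Eigenvalues of A = system poles.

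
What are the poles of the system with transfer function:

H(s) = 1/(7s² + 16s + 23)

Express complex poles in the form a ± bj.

Discriminant = 16² - 4×7×23 = 256 - 644 = -388 < 0, so the poles are a complex conjugate pair s = (-16 ± j√388)/(2×7). Real part = -16/(2×7) = -16/14 ≈ -1.1429; imaginary part = ±√388/(2×7) ≈ 1.4070. Poles: s = -1.1429 ± 1.4070j.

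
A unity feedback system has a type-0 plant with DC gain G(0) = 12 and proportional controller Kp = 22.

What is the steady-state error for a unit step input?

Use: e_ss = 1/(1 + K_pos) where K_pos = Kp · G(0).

K_pos = Kp · G(0) = 22 × 12 = 264. e_ss = 1/(1 + 264) = 0.0038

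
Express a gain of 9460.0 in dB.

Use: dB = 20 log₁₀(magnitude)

dB = 20 log₁₀(9460.0) = 79.5 dB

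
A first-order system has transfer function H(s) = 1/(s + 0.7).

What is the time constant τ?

For H(s) = 1/(s + 1/τ), the pole is at -1/τ = -0.7, so τ = 1/0.7 = 1.4286 s.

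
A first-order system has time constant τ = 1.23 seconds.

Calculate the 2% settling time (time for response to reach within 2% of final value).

For first-order system, 2% settling time ≈ 4τ = 4 × 1.23 = 4.92 s.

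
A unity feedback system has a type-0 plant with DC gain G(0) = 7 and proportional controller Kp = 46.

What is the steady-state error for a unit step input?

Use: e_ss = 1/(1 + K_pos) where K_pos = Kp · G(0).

K_pos = Kp · G(0) = 46 × 7 = 322. e_ss = 1/(1 + 322) = 0.0031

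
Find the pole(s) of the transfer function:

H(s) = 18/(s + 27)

Pole is where denominator = 0: s + 27 = 0, so s = -27.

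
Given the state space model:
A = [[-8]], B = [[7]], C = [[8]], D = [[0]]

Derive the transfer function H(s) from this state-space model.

(sI - A)⁻¹ = 1/(s + 8). H(s) = 8 × 7/(s + 8) + 0 = 56/(s + 8).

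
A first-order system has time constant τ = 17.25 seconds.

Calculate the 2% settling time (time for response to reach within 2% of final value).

For first-order system, 2% settling time ≈ 4τ = 4 × 17.25 = 69.0 s.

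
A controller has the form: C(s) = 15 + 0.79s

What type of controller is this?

This is a Proportional-Derivative (PD) controller.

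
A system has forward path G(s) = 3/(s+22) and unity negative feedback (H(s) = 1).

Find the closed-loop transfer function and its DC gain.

T(s) = G/(1+GH) = [3/(s+22)] / [1 + 3/(s+22)] = 3/(s+22+3) = 3/(s+25). DC gain = 3/25 = 0.12.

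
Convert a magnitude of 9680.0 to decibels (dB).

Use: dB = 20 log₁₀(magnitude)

dB = 20 log₁₀(9680.0) = 79.7 dB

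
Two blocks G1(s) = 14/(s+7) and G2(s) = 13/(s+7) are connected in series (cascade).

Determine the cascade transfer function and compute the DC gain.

Series: multiply transfer functions. G_eq = 14/(s+7) × 13/(s+7) = 182/((s+7)(s+7)). DC gain = 182/(7×7) = 3.7143.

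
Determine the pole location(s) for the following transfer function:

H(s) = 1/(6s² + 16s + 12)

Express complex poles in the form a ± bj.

Discriminant = 16² - 4×6×12 = 256 - 288 = -32 < 0, so the poles are a complex conjugate pair s = (-16 ± j√32)/(2×6). Real part = -16/(2×6) = -16/12 ≈ -1.3333; imaginary part = ±√32/(2×6) ≈ 0.4714. Poles: s = -1.3333 ± 0.4714j.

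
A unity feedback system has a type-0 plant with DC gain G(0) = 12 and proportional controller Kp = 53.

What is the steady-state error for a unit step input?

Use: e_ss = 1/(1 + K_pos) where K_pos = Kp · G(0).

K_pos = Kp · G(0) = 53 × 12 = 636. e_ss = 1/(1 + 636) = 0.0016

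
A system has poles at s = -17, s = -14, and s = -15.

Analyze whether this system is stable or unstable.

All poles are in the left half-plane. System is stable.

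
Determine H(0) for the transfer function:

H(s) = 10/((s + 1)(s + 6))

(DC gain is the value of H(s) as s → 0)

DC gain = H(0) = 10/(1 × 6) = 10/6 = 1.6667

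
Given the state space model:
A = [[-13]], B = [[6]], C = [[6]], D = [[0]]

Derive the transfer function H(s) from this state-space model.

(sI - A)⁻¹ = 1/(s + 13). H(s) = 6 × 6/(s + 13) + 0 = 36/(s + 13).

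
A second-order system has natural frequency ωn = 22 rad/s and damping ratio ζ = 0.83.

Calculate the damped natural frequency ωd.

ωd = ωn√(1 - ζ²) = 22√(1 - 0.83²) = 12.27 rad/s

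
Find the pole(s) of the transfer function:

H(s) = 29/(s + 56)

Pole is where denominator = 0: s + 56 = 0, so s = -56.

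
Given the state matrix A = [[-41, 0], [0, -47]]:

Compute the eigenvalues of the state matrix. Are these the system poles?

For diagonal matrix, eigenvalues are diagonal entries: λ₁ = -41, λ₂ = -47. Eigenvalues of A = system poles.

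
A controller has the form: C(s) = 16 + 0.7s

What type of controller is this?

This is a Proportional-Derivative (PD) controller.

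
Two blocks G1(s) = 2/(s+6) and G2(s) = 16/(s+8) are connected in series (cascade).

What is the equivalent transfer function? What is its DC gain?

Series: multiply transfer functions. G_eq = 2/(s+6) × 16/(s+8) = 32/((s+6)(s+8)). DC gain = 32/(6×8) = 0.6667.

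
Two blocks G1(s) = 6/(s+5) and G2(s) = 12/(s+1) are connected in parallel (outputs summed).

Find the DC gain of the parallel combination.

Parallel: G_eq = G1 + G2. DC gain = G1(0) + G2(0) = 6/5 + 12/1 = 1.2 + 12 = 13.2.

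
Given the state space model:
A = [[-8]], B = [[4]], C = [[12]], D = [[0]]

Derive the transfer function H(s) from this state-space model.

(sI - A)⁻¹ = 1/(s + 8). H(s) = 12 × 4/(s + 8) + 0 = 48/(s + 8).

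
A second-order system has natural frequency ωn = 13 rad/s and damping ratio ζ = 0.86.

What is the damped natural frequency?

ωd = ωn√(1 - ζ²) = 13√(1 - 0.86²) = 6.63 rad/s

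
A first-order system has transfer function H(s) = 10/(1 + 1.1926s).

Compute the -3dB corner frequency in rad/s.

Corner frequency = 1/τ = 1/1.1926 = 0.839 rad/s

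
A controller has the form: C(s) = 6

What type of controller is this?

This is a Proportional (P) controller.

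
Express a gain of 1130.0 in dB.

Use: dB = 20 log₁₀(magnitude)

dB = 20 log₁₀(1130.0) = 61.1 dB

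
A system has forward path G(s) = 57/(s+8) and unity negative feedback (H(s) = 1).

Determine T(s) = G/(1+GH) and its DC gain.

T(s) = G/(1+GH) = [57/(s+8)] / [1 + 57/(s+8)] = 57/(s+8+57) = 57/(s+65). DC gain = 57/65 = 0.8769.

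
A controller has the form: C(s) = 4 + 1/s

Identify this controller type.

This is a Proportional-Integral (PI) controller.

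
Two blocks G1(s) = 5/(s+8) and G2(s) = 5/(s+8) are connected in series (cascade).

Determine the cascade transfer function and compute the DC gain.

Series: multiply transfer functions. G_eq = 5/(s+8) × 5/(s+8) = 25/((s+8)(s+8)). DC gain = 25/(8×8) = 0.390625.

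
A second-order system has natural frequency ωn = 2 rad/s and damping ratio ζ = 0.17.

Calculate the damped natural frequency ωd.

ωd = ωn√(1 - ζ²) = 2√(1 - 0.17²) = 1.97 rad/s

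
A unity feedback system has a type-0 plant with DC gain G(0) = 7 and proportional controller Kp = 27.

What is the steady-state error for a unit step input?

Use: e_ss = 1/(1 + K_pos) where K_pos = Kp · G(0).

K_pos = Kp · G(0) = 27 × 7 = 189. e_ss = 1/(1 + 189) = 0.0053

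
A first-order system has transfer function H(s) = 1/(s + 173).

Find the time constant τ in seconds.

For H(s) = 1/(s + 1/τ), the pole is at -1/τ = -173, so τ = 1/173 = 0.0058 s.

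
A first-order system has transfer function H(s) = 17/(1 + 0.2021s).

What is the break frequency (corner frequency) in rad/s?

Corner frequency = 1/τ = 1/0.2021 = 4.948 rad/s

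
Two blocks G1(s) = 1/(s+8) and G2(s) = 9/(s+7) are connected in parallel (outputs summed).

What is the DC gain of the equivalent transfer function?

Parallel: G_eq = G1 + G2. DC gain = G1(0) + G2(0) = 1/8 + 9/7 = 0.125 + 1.2857 = 1.4107.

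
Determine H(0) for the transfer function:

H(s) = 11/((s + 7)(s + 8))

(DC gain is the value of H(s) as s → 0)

DC gain = H(0) = 11/(7 × 8) = 11/56 = 0.1964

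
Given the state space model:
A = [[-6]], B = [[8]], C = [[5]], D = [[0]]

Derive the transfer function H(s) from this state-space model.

(sI - A)⁻¹ = 1/(s + 6). H(s) = 5 × 8/(s + 6) + 0 = 40/(s + 6).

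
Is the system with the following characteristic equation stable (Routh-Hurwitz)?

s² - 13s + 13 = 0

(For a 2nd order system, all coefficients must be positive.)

Coefficients: 1, -13, 13. b=-13 not positive, so system is unstable.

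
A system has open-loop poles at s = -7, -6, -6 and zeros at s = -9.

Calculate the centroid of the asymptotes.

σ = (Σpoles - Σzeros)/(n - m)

σ = (Σpoles - Σzeros)/(n - m) = (-19 - (-9))/(3 - 1) = -10/2 = -5.0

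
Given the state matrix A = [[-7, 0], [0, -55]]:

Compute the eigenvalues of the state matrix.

For diagonal matrix, eigenvalues are diagonal entries: λ₁ = -7, λ₂ = -55.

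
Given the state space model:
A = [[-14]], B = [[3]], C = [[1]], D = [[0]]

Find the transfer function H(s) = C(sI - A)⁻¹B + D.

(sI - A)⁻¹ = 1/(s + 14). H(s) = 1 × 3/(s + 14) + 0 = 3/(s + 14).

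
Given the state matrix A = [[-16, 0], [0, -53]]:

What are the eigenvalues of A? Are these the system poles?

For diagonal matrix, eigenvalues are diagonal entries: λ₁ = -16, λ₂ = -53. Eigenvalues of A = system poles.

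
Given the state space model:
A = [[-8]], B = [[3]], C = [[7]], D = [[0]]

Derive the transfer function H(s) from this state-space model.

(sI - A)⁻¹ = 1/(s + 8). H(s) = 7 × 3/(s + 8) + 0 = 21/(s + 8).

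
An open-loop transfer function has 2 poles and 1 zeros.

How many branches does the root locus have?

Root locus has n branches where n = number of poles = 2.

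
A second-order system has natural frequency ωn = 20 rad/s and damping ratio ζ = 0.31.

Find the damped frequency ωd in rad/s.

ωd = ωn√(1 - ζ²) = 20√(1 - 0.31²) = 19.01 rad/s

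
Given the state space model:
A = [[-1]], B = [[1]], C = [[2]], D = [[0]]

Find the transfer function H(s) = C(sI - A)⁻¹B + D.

(sI - A)⁻¹ = 1/(s + 1). H(s) = 2 × 1/(s + 1) + 0 = 2/(s + 1).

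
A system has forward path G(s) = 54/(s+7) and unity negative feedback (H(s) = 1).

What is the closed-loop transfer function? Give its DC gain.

T(s) = G/(1+GH) = [54/(s+7)] / [1 + 54/(s+7)] = 54/(s+7+54) = 54/(s+61). DC gain = 54/61 = 0.8852.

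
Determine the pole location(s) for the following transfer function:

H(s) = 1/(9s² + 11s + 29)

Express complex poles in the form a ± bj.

Discriminant = 11² - 4×9×29 = 121 - 1044 = -923 < 0, so the poles are a complex conjugate pair s = (-11 ± j√923)/(2×9). Real part = -11/(2×9) = -11/18 ≈ -0.6111; imaginary part = ±√923/(2×9) ≈ 1.6878. Poles: s = -0.6111 ± 1.6878j.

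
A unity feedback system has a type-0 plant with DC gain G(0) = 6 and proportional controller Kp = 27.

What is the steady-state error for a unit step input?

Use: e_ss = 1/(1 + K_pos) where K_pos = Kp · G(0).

K_pos = Kp · G(0) = 27 × 6 = 162. e_ss = 1/(1 + 162) = 0.0061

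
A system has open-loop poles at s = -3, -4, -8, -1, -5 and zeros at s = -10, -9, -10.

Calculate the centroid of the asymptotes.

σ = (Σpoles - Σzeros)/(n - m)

σ = (Σpoles - Σzeros)/(n - m) = (-21 - (-29))/(5 - 3) = 8/2 = 4.0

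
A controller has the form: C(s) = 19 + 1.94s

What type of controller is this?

This is a Proportional-Derivative (PD) controller.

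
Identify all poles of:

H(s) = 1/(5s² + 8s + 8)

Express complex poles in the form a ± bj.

Discriminant = 8² - 4×5×8 = 64 - 160 = -96 < 0, so the poles are a complex conjugate pair s = (-8 ± j√96)/(2×5). Real part = -8/(2×5) = -8/10 = -0.8; imaginary part = ±√96/(2×5) ≈ 0.9798. Poles: s = -0.8 ± 0.9798j.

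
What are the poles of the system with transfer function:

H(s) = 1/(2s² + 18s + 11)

Discriminant = 18² - 4×2×11 = 324 - 88 = 236 > 0, so two distinct real poles. Using quadratic formula: s = (-18 ± √236)/(2×2) = (-18 ± √236)/4, with √236 ≈ 15.3623. s₁ ≈ -0.6594, s₂ ≈ -8.3406. Poles: s₁ = -0.6594, s₂ = -8.3406.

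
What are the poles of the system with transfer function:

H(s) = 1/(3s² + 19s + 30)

Discriminant = 19² - 4×3×30 = 361 - 360 = 1 > 0, so two distinct real poles. Using quadratic formula: s = (-19 ± √1)/(2×3) = (-19 ± √1)/6, with √1 = 1. s₁ = -18/6 = -3, s₂ = -20/6 ≈ -3.3333. Poles: s₁ = -3, s₂ = -3.3333.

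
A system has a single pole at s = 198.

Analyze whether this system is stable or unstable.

Pole at s = 198 is in the right half-plane. Unstable.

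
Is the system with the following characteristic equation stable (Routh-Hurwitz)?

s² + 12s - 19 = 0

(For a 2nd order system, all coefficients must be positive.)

Coefficients: 1, 12, -19. c=-19 not positive, so system is unstable.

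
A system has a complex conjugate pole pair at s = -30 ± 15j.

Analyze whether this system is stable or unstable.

Real part of poles is -30 (< 0, left half-plane). Stable.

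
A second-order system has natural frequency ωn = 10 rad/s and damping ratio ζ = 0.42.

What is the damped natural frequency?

ωd = ωn√(1 - ζ²) = 10√(1 - 0.42²) = 9.08 rad/s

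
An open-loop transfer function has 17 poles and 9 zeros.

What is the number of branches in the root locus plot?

Root locus has n branches where n = number of poles = 17.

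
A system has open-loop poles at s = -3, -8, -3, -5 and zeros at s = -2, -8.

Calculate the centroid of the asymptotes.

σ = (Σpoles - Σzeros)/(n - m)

σ = (Σpoles - Σzeros)/(n - m) = (-19 - (-10))/(4 - 2) = -9/2 = -4.5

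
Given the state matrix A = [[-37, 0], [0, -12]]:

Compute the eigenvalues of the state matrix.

For diagonal matrix, eigenvalues are diagonal entries: λ₁ = -37, λ₂ = -12.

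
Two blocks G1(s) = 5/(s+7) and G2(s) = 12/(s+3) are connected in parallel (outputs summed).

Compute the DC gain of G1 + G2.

Parallel: G_eq = G1 + G2. DC gain = G1(0) + G2(0) = 5/7 + 12/3 = 0.7143 + 4 = 4.7143.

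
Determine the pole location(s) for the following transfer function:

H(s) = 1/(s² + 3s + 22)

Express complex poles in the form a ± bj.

Discriminant = 3² - 4×1×22 = 9 - 88 = -79 < 0, so the poles are a complex conjugate pair s = (-3 ± j√79)/(2×1). Real part = -3/(2×1) = -3/2 = -1.5; imaginary part = ±√79/(2×1) ≈ 4.4441. Poles: s = -1.5 ± 4.4441j.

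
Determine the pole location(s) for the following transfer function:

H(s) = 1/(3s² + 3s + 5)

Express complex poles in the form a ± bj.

Discriminant = 3² - 4×3×5 = 9 - 60 = -51 < 0, so the poles are a complex conjugate pair s = (-3 ± j√51)/(2×3). Real part = -3/(2×3) = -3/6 = -0.5; imaginary part = ±√51/(2×3) ≈ 1.1902. Poles: s = -0.5 ± 1.1902j.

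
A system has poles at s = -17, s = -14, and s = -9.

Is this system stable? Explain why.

All poles are in the left half-plane. System is stable.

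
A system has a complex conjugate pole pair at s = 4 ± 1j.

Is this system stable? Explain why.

Real part of poles is 4 (> 0, right half-plane). Unstable.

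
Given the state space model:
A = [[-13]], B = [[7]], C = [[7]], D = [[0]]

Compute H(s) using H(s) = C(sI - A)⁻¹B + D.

(sI - A)⁻¹ = 1/(s + 13). H(s) = 7 × 7/(s + 13) + 0 = 49/(s + 13).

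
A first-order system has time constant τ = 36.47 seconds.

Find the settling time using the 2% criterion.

For first-order system, 2% settling time ≈ 4τ = 4 × 36.47 = 145.88 s.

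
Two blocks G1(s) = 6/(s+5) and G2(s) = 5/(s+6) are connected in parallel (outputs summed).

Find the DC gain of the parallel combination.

Parallel: G_eq = G1 + G2. DC gain = G1(0) + G2(0) = 6/5 + 5/6 = 1.2 + 0.8333 = 2.0333.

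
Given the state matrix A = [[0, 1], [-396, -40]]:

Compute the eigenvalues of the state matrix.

det(A - λI) = λ² - (-40)λ + 396 = (λ - (-22))(λ - (-18)). Eigenvalues: -22, -18.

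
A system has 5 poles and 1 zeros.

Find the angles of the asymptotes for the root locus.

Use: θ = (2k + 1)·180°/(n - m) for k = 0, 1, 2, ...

n - m = 5 - 1 = 4. Angles: θk = (2k + 1)·180°/4 = 45°, 135°, 225°, 315°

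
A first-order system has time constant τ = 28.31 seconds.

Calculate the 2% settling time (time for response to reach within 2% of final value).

For first-order system, 2% settling time ≈ 4τ = 4 × 28.31 = 113.24 s.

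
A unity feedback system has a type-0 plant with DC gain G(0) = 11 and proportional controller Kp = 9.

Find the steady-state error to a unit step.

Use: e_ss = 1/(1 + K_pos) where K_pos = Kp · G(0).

K_pos = Kp · G(0) = 9 × 11 = 99. e_ss = 1/(1 + 99) = 0.01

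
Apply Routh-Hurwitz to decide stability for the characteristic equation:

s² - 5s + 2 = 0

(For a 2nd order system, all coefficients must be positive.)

Coefficients: 1, -5, 2. b=-5 not positive, so system is unstable.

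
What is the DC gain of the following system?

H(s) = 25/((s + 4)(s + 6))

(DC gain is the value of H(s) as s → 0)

DC gain = H(0) = 25/(4 × 6) = 25/24 = 1.0417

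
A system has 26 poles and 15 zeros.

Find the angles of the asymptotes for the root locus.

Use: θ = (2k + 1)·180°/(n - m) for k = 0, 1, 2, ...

n - m = 26 - 15 = 11. Angles: θk = (2k + 1)·180°/11 = 16.36°, 49.09°, 81.82°, 114.55°, 147.27°, 180°, 212.73°, 245.45°, 278.18°, 310.91°, 343.64°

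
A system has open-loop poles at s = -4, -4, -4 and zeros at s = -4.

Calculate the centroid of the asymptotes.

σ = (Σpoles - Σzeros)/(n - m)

σ = (Σpoles - Σzeros)/(n - m) = (-12 - (-4))/(3 - 1) = -8/2 = -4.0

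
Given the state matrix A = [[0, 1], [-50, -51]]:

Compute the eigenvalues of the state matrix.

det(A - λI) = λ² - (-51)λ + 50 = (λ - (-1))(λ - (-50)). Eigenvalues: -1, -50.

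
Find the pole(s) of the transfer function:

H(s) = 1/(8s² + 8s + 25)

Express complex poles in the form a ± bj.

Discriminant = 8² - 4×8×25 = 64 - 800 = -736 < 0, so the poles are a complex conjugate pair s = (-8 ± j√736)/(2×8). Real part = -8/(2×8) = -8/16 = -0.5; imaginary part = ±√736/(2×8) ≈ 1.6956. Poles: s = -0.5 ± 1.6956j.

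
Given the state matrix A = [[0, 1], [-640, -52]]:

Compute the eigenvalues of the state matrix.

det(A - λI) = λ² - (-52)λ + 640 = (λ - (-32))(λ - (-20)). Eigenvalues: -32, -20.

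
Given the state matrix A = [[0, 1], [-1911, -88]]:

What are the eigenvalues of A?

det(A - λI) = λ² - (-88)λ + 1911 = (λ - (-49))(λ - (-39)). Eigenvalues: -49, -39.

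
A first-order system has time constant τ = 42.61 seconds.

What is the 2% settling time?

For first-order system, 2% settling time ≈ 4τ = 4 × 42.61 = 170.44 s.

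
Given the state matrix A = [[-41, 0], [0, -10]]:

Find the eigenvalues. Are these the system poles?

For diagonal matrix, eigenvalues are diagonal entries: λ₁ = -41, λ₂ = -10. Eigenvalues of A = system poles.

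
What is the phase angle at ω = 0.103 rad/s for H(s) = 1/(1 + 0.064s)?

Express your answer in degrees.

Phase = -arctan(ωτ) = -arctan(0.103 × 0.064) = -0.4°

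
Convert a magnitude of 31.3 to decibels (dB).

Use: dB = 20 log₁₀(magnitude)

dB = 20 log₁₀(31.3) = 29.9 dB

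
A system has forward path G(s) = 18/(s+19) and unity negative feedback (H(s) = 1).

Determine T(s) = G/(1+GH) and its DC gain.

T(s) = G/(1+GH) = [18/(s+19)] / [1 + 18/(s+19)] = 18/(s+19+18) = 18/(s+37). DC gain = 18/37 = 0.4865.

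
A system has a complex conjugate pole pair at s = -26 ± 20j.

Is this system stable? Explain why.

Real part of poles is -26 (< 0, left half-plane). Stable.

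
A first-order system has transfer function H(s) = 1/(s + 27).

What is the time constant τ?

For H(s) = 1/(s + 1/τ), the pole is at -1/τ = -27, so τ = 1/27 = 0.0370 s.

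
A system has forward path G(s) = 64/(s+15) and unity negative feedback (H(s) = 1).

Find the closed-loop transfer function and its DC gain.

T(s) = G/(1+GH) = [64/(s+15)] / [1 + 64/(s+15)] = 64/(s+15+64) = 64/(s+79). DC gain = 64/79 = 0.8101.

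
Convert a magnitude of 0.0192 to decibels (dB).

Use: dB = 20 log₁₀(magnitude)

dB = 20 log₁₀(0.0192) = -34.3 dB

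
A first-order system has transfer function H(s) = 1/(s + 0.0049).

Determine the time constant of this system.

For H(s) = 1/(s + 1/τ), the pole is at -1/τ = -0.0049, so τ = 1/0.0049 = 204.1 s.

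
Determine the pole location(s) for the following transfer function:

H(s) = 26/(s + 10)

Pole is where denominator = 0: s + 10 = 0, so s = -10.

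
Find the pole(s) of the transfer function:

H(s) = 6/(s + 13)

Pole is where denominator = 0: s + 13 = 0, so s = -13.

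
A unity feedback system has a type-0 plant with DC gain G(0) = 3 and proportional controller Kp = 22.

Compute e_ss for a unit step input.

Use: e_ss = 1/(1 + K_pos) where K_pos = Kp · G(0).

K_pos = Kp · G(0) = 22 × 3 = 66. e_ss = 1/(1 + 66) = 0.0149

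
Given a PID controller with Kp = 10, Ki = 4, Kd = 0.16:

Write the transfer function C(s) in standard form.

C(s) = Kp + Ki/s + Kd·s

Substituting values: C(s) = 10 + 4/s + 0.16s = (0.16s² + 10s + 4)/s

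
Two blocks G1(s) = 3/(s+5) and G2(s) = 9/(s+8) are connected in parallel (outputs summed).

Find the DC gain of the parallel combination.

Parallel: G_eq = G1 + G2. DC gain = G1(0) + G2(0) = 3/5 + 9/8 = 0.6 + 1.125 = 1.725.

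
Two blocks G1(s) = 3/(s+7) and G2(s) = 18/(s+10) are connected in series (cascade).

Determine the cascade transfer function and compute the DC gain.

Series: multiply transfer functions. G_eq = 3/(s+7) × 18/(s+10) = 54/((s+7)(s+10)). DC gain = 54/(7×10) = 0.7714.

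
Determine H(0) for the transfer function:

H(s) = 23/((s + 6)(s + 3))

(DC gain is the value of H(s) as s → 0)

DC gain = H(0) = 23/(6 × 3) = 23/18 = 1.2778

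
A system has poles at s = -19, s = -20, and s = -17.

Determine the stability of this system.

All poles are in the left half-plane. System is stable.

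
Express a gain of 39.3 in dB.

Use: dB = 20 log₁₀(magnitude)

dB = 20 log₁₀(39.3) = 31.9 dB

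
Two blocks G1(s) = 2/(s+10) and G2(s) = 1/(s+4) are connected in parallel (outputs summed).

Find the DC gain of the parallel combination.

Parallel: G_eq = G1 + G2. DC gain = G1(0) + G2(0) = 2/10 + 1/4 = 0.2 + 0.25 = 0.45.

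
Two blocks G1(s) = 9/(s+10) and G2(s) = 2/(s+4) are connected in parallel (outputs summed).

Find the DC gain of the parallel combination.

Parallel: G_eq = G1 + G2. DC gain = G1(0) + G2(0) = 9/10 + 2/4 = 0.9 + 0.5 = 1.4.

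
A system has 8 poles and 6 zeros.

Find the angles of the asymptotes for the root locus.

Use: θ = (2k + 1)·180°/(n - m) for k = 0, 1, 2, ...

n - m = 8 - 6 = 2. Angles: θk = (2k + 1)·180°/2 = 90°, 270°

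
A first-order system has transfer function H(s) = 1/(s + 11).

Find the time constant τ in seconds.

For H(s) = 1/(s + 1/τ), the pole is at -1/τ = -11, so τ = 1/11 = 0.0909 s.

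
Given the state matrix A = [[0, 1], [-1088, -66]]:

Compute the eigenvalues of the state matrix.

det(A - λI) = λ² - (-66)λ + 1088 = (λ - (-34))(λ - (-32)). Eigenvalues: -34, -32.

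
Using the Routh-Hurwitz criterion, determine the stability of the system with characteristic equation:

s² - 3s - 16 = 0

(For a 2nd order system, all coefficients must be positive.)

Coefficients: 1, -3, -16. b=-3, c=-16 not positive, so system is unstable.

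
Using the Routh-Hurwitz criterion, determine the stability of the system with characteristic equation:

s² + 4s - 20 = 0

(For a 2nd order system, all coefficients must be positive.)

Coefficients: 1, 4, -20. c=-20 not positive, so system is unstable.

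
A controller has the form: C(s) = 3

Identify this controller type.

This is a Proportional (P) controller.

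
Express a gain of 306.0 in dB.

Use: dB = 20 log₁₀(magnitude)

dB = 20 log₁₀(306.0) = 49.7 dB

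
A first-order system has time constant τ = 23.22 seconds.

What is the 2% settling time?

For first-order system, 2% settling time ≈ 4τ = 4 × 23.22 = 92.88 s.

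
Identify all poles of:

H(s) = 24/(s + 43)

Pole is where denominator = 0: s + 43 = 0, so s = -43.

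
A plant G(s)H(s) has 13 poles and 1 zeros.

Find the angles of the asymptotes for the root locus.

n - m = 13 - 1 = 12. Angles: θk = (2k + 1)·180°/12 = 15°, 45°, 75°, 105°, 135°, 165°, 195°, 225°, 255°, 285°, 315°, 345°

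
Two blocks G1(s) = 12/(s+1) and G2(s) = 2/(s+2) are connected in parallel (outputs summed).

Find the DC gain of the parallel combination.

Parallel: G_eq = G1 + G2. DC gain = G1(0) + G2(0) = 12/1 + 2/2 = 12 + 1 = 13.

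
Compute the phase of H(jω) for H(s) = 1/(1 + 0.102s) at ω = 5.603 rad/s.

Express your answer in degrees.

Phase = -arctan(ωτ) = -arctan(5.603 × 0.102) = -29.7°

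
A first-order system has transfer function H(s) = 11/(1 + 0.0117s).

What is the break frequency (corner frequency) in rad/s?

Corner frequency = 1/τ = 1/0.0117 = 85.47 rad/s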